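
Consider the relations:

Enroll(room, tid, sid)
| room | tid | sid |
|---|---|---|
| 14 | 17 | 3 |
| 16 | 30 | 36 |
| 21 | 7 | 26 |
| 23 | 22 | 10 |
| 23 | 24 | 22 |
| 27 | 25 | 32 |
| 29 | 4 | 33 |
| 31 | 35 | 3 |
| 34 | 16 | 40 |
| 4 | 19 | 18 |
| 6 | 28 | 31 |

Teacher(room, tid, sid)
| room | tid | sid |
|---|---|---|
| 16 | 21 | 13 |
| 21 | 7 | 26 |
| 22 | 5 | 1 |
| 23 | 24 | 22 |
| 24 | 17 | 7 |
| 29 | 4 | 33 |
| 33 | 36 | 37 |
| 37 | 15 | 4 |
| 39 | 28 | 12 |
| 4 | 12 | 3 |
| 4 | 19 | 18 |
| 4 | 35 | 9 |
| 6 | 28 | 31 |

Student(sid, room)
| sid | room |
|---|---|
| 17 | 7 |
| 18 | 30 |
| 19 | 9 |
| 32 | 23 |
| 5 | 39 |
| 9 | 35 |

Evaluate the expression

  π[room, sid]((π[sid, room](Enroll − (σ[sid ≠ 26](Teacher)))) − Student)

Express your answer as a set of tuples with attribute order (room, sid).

{(14, 3), (16, 36), (21, 26), (23, 10), (27, 32), (31, 3), (34, 40)}

Filtering on sid ≠ 26 leaves {(16, 21, 13), (22, 5, 1), (23, 24, 22), (24, 17, 7), (29, 4, 33), (33, 36, 37), (37, 15, 4), (39, 28, 12), (4, 12, 3), (4, 19, 18), (4, 35, 9), (6, 28, 31)}.
Taking the difference: {(14, 17, 3), (16, 30, 36), (21, 7, 26), (23, 22, 10), (27, 25, 32), (31, 35, 3), (34, 16, 40)}
Projecting to sid, room: {(10, 23), (26, 21), (3, 14), (3, 31), (32, 27), (36, 16), (40, 34)}
Taking the difference: {(10, 23), (26, 21), (3, 14), (3, 31), (32, 27), (36, 16), (40, 34)}
Projecting to room, sid: {(14, 3), (16, 36), (21, 26), (23, 10), (27, 32), (31, 3), (34, 40)}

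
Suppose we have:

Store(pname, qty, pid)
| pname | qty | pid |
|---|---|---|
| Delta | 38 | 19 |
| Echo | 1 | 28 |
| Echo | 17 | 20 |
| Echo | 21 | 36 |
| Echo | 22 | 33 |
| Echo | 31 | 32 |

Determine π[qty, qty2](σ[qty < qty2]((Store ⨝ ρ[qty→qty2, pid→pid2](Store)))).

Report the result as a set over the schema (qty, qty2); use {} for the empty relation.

ρ[qty→qty2, pid→pid2]: schema becomes (pname, qty2, pid2); tuples unchanged.
Natural join on pname: {(Delta, 38, 19, 38, 19), (Echo, 1, 28, 1, 28), (Echo, 1, 28, 17, 20), (Echo, 1, 28, 21, 36), (Echo, 1, 28, 22, 33), (Echo, 1, 28, 31, 32), (Echo, 17, 20, 1, 28), (Echo, 17, 20, 17, 20), (Echo, 17, 20, 21, 36), (Echo, 17, 20, 22, 33), (Echo, 17, 20, 31, 32), (Echo, 21, 36, 1, 28), (Echo, 21, 36, 17, 20), (Echo, 21, 36, 21, 36), (Echo, 21, 36, 22, 33), (Echo, 21, 36, 31, 32), (Echo, 22, 33, 1, 28), (Echo, 22, 33, 17, 20), (Echo, 22, 33, 21, 36), (Echo, 22, 33, 22, 33), (Echo, 22, 33, 31, 32), (Echo, 31, 32, 1, 28), (Echo, 31, 32, 17, 20), (Echo, 31, 32, 21, 36), (Echo, 31, 32, 22, 33), (Echo, 31, 32, 31, 32)}
σ[qty < qty2]: keep tuples satisfying qty < qty2 → {(Echo, 1, 28, 17, 20), (Echo, 1, 28, 21, 36), (Echo, 1, 28, 22, 33), (Echo, 1, 28, 31, 32), (Echo, 17, 20, 21, 36), (Echo, 17, 20, 22, 33), (Echo, 17, 20, 31, 32), (Echo, 21, 36, 22, 33), (Echo, 21, 36, 31, 32), (Echo, 22, 33, 31, 32)}
π_{qty, qty2} gives {(1, 17), (1, 21), (1, 22), (1, 31), (17, 21), (17, 22), (17, 31), (21, 22), (21, 31), (22, 31)}.

{(1, 17), (1, 21), (1, 22), (1, 31), (17, 21), (17, 22), (17, 31), (21, 22), (21, 31), (22, 31)}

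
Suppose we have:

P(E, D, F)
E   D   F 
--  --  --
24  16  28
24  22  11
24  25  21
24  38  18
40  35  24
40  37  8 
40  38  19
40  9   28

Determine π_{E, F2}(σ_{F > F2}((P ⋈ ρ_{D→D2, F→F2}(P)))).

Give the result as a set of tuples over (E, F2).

ρ[D→D2, F→F2]: schema becomes (E, D2, F2); tuples unchanged.
Natural join on E: {(24, 16, 28, 16, 28), (24, 16, 28, 22, 11), (24, 16, 28, 25, 21), (24, 16, 28, 38, 18), (24, 22, 11, 16, 28), (24, 22, 11, 22, 11), (24, 22, 11, 25, 21), (24, 22, 11, 38, 18), (24, 25, 21, 16, 28), (24, 25, 21, 22, 11), (24, 25, 21, 25, 21), (24, 25, 21, 38, 18), (24, 38, 18, 16, 28), (24, 38, 18, 22, 11), (24, 38, 18, 25, 21), (24, 38, 18, 38, 18), (40, 35, 24, 35, 24), (40, 35, 24, 37, 8), (40, 35, 24, 38, 19), (40, 35, 24, 9, 28), (40, 37, 8, 35, 24), (40, 37, 8, 37, 8), (40, 37, 8, 38, 19), (40, 37, 8, 9, 28), (40, 38, 19, 35, 24), (40, 38, 19, 37, 8), (40, 38, 19, 38, 19), (40, 38, 19, 9, 28), (40, 9, 28, 35, 24), (40, 9, 28, 37, 8), (40, 9, 28, 38, 19), (40, 9, 28, 9, 28)}
Apply σ_{F > F2}; surviving tuples: {(24, 16, 28, 22, 11), (24, 16, 28, 25, 21), (24, 16, 28, 38, 18), (24, 25, 21, 22, 11), (24, 25, 21, 38, 18), (24, 38, 18, 22, 11), (40, 35, 24, 37, 8), (40, 35, 24, 38, 19), (40, 38, 19, 37, 8), (40, 9, 28, 35, 24), (40, 9, 28, 37, 8), (40, 9, 28, 38, 19)}
Projecting to E, F2 (6 duplicate(s) eliminated): {(24, 11), (24, 18), (24, 21), (40, 19), (40, 24), (40, 8)}

{(24, 11), (24, 18), (24, 21), (40, 19), (40, 24), (40, 8)}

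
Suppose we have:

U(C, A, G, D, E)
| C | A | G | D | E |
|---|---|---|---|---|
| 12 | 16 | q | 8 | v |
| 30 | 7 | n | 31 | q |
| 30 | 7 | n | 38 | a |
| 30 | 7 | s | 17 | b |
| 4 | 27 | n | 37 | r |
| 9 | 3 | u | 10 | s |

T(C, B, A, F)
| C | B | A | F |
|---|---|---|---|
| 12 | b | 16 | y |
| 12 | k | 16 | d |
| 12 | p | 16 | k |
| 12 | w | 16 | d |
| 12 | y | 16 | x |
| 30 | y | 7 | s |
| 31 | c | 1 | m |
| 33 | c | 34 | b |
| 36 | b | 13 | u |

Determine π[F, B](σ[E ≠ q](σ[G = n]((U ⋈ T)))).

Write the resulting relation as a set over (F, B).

{(s, y)}

Joining U and T on C, A yields {(12, 16, q, 8, v, b, y), (12, 16, q, 8, v, k, d), (12, 16, q, 8, v, p, k), (12, 16, q, 8, v, w, d), (12, 16, q, 8, v, y, x), (30, 7, n, 31, q, y, s), (30, 7, n, 38, a, y, s), (30, 7, s, 17, b, y, s)}.
Apply σ_{G = n}; surviving tuples: {(30, 7, n, 31, q, y, s), (30, 7, n, 38, a, y, s)}
Apply σ_{E ≠ q}; surviving tuples: {(30, 7, n, 38, a, y, s)}
π[F, B]: project onto (F, B) → {(s, y)}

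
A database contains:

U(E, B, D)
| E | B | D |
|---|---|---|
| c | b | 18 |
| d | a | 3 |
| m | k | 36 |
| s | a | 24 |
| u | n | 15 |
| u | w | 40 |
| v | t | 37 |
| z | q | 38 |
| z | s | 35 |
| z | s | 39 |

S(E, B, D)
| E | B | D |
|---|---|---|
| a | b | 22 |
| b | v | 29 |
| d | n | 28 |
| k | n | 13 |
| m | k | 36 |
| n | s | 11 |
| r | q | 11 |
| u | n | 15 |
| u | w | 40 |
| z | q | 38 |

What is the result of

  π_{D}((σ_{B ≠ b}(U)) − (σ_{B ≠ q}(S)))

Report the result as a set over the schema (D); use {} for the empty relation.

σ[B ≠ b]: keep tuples satisfying B ≠ b → {(d, a, 3), (m, k, 36), (s, a, 24), (u, n, 15), (u, w, 40), (v, t, 37), (z, q, 38), (z, s, 35), (z, s, 39)}
σ[B ≠ q]: keep tuples satisfying B ≠ q → {(a, b, 22), (b, v, 29), (d, n, 28), (k, n, 13), (m, k, 36), (n, s, 11), (u, n, 15), (u, w, 40)}
Difference: {(d, a, 3), (m, k, 36), (s, a, 24), (u, n, 15), (u, w, 40), (v, t, 37), (z, q, 38), (z, s, 35), (z, s, 39)} with {(a, b, 22), (b, v, 29), (d, n, 28), (k, n, 13), (m, k, 36), (n, s, 11), (u, n, 15), (u, w, 40)} → {(d, a, 3), (s, a, 24), (v, t, 37), (z, q, 38), (z, s, 35), (z, s, 39)}
Projecting to D: {24, 3, 35, 37, 38, 39}

{24, 3, 35, 37, 38, 39}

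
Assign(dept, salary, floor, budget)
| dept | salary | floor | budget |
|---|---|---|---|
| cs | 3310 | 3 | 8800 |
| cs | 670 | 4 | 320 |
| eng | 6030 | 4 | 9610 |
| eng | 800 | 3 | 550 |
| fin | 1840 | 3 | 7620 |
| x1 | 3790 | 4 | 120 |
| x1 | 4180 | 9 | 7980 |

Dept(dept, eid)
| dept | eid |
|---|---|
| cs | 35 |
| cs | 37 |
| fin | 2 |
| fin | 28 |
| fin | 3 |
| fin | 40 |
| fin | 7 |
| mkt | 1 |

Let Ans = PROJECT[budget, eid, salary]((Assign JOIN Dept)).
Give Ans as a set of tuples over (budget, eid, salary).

Assign ⋈ Dept (natural join on dept): {(cs, 3310, 3, 8800, 35), (cs, 3310, 3, 8800, 37), (cs, 670, 4, 320, 35), (cs, 670, 4, 320, 37), (fin, 1840, 3, 7620, 2), (fin, 1840, 3, 7620, 28), (fin, 1840, 3, 7620, 3), (fin, 1840, 3, 7620, 40), (fin, 1840, 3, 7620, 7)}
π_{budget, eid, salary} gives {(320, 35, 670), (320, 37, 670), (7620, 2, 1840), (7620, 28, 1840), (7620, 3, 1840), (7620, 40, 1840), (7620, 7, 1840), (8800, 35, 3310), (8800, 37, 3310)}.

{(320, 35, 670), (320, 37, 670), (7620, 2, 1840), (7620, 28, 1840), (7620, 3, 1840), (7620, 40, 1840), (7620, 7, 1840), (8800, 35, 3310), (8800, 37, 3310)}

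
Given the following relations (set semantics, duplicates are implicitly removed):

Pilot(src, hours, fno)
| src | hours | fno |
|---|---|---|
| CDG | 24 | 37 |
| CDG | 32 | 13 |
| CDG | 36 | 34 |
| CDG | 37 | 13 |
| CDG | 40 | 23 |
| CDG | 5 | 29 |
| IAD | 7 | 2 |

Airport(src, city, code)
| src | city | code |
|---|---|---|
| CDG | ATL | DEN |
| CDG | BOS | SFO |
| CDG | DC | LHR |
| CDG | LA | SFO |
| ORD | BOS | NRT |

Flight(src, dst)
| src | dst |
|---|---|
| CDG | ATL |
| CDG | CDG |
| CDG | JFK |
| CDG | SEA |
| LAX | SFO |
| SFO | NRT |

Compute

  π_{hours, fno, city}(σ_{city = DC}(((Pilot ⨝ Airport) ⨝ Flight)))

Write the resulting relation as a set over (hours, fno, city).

Natural join on src: {(CDG, 24, 37, ATL, DEN), (CDG, 24, 37, BOS, SFO), (CDG, 24, 37, DC, LHR), (CDG, 24, 37, LA, SFO), (CDG, 32, 13, ATL, DEN), (CDG, 32, 13, BOS, SFO), (CDG, 32, 13, DC, LHR), (CDG, 32, 13, LA, SFO), (CDG, 36, 34, ATL, DEN), (CDG, 36, 34, BOS, SFO), (CDG, 36, 34, DC, LHR), (CDG, 36, 34, LA, SFO), (CDG, 37, 13, ATL, DEN), (CDG, 37, 13, BOS, SFO), (CDG, 37, 13, DC, LHR), (CDG, 37, 13, LA, SFO), (CDG, 40, 23, ATL, DEN), (CDG, 40, 23, BOS, SFO), (CDG, 40, 23, DC, LHR), (CDG, 40, 23, LA, SFO), (CDG, 5, 29, ATL, DEN), (CDG, 5, 29, BOS, SFO), (CDG, 5, 29, DC, LHR), (CDG, 5, 29, LA, SFO)}
Natural join on src: {(CDG, 24, 37, ATL, DEN, ATL), (CDG, 24, 37, ATL, DEN, CDG), (CDG, 24, 37, ATL, DEN, JFK), (CDG, 24, 37, ATL, DEN, SEA), (CDG, 24, 37, BOS, SFO, ATL), (CDG, 24, 37, BOS, SFO, CDG), (CDG, 24, 37, BOS, SFO, JFK), (CDG, 24, 37, BOS, SFO, SEA), (CDG, 24, 37, DC, LHR, ATL), (CDG, 24, 37, DC, LHR, CDG), (CDG, 24, 37, DC, LHR, JFK), (CDG, 24, 37, DC, LHR, SEA), (CDG, 24, 37, LA, SFO, ATL), (CDG, 24, 37, LA, SFO, CDG), (CDG, 24, 37, LA, SFO, JFK), (CDG, 24, 37, LA, SFO, SEA), (CDG, 32, 13, ATL, DEN, ATL), (CDG, 32, 13, ATL, DEN, CDG), (CDG, 32, 13, ATL, DEN, JFK), (CDG, 32, 13, ATL, DEN, SEA), (CDG, 32, 13, BOS, SFO, ATL), (CDG, 32, 13, BOS, SFO, CDG), (CDG, 32, 13, BOS, SFO, JFK), (CDG, 32, 13, BOS, SFO, SEA), (CDG, 32, 13, DC, LHR, ATL), (CDG, 32, 13, DC, LHR, CDG), (CDG, 32, 13, DC, LHR, JFK), (CDG, 32, 13, DC, LHR, SEA), (CDG, 32, 13, LA, SFO, ATL), (CDG, 32, 13, LA, SFO, CDG), (CDG, 32, 13, LA, SFO, JFK), (CDG, 32, 13, LA, SFO, SEA), (CDG, 36, 34, ATL, DEN, ATL), (CDG, 36, 34, ATL, DEN, CDG), (CDG, 36, 34, ATL, DEN, JFK), (CDG, 36, 34, ATL, DEN, SEA), (CDG, 36, 34, BOS, SFO, ATL), (CDG, 36, 34, BOS, SFO, CDG), (CDG, 36, 34, BOS, SFO, JFK), (CDG, 36, 34, BOS, SFO, SEA), (CDG, 36, 34, DC, LHR, ATL), (CDG, 36, 34, DC, LHR, CDG), (CDG, 36, 34, DC, LHR, JFK), (CDG, 36, 34, DC, LHR, SEA), (CDG, 36, 34, LA, SFO, ATL), (CDG, 36, 34, LA, SFO, CDG), (CDG, 36, 34, LA, SFO, JFK), (CDG, 36, 34, LA, SFO, SEA), (CDG, 37, 13, ATL, DEN, ATL), (CDG, 37, 13, ATL, DEN, CDG), (CDG, 37, 13, ATL, DEN, JFK), (CDG, 37, 13, ATL, DEN, SEA), (CDG, 37, 13, BOS, SFO, ATL), (CDG, 37, 13, BOS, SFO, CDG), (CDG, 37, 13, BOS, SFO, JFK), (CDG, 37, 13, BOS, SFO, SEA), (CDG, 37, 13, DC, LHR, ATL), (CDG, 37, 13, DC, LHR, CDG), (CDG, 37, 13, DC, LHR, JFK), (CDG, 37, 13, DC, LHR, SEA), (CDG, 37, 13, LA, SFO, ATL), (CDG, 37, 13, LA, SFO, CDG), (CDG, 37, 13, LA, SFO, JFK), (CDG, 37, 13, LA, SFO, SEA), (CDG, 40, 23, ATL, DEN, ATL), (CDG, 40, 23, ATL, DEN, CDG), (CDG, 40, 23, ATL, DEN, JFK), (CDG, 40, 23, ATL, DEN, SEA), (CDG, 40, 23, BOS, SFO, ATL), (CDG, 40, 23, BOS, SFO, CDG), (CDG, 40, 23, BOS, SFO, JFK), (CDG, 40, 23, BOS, SFO, SEA), (CDG, 40, 23, DC, LHR, ATL), (CDG, 40, 23, DC, LHR, CDG), (CDG, 40, 23, DC, LHR, JFK), (CDG, 40, 23, DC, LHR, SEA), (CDG, 40, 23, LA, SFO, ATL), (CDG, 40, 23, LA, SFO, CDG), (CDG, 40, 23, LA, SFO, JFK), (CDG, 40, 23, LA, SFO, SEA), (CDG, 5, 29, ATL, DEN, ATL), (CDG, 5, 29, ATL, DEN, CDG), (CDG, 5, 29, ATL, DEN, JFK), (CDG, 5, 29, ATL, DEN, SEA), (CDG, 5, 29, BOS, SFO, ATL), (CDG, 5, 29, BOS, SFO, CDG), (CDG, 5, 29, BOS, SFO, JFK), (CDG, 5, 29, BOS, SFO, SEA), (CDG, 5, 29, DC, LHR, ATL), (CDG, 5, 29, DC, LHR, CDG), (CDG, 5, 29, DC, LHR, JFK), (CDG, 5, 29, DC, LHR, SEA), (CDG, 5, 29, LA, SFO, ATL), (CDG, 5, 29, LA, SFO, CDG), (CDG, 5, 29, LA, SFO, JFK), (CDG, 5, 29, LA, SFO, SEA)}
Selection city = DC: {(CDG, 24, 37, DC, LHR, ATL), (CDG, 24, 37, DC, LHR, CDG), (CDG, 24, 37, DC, LHR, JFK), (CDG, 24, 37, DC, LHR, SEA), (CDG, 32, 13, DC, LHR, ATL), (CDG, 32, 13, DC, LHR, CDG), (CDG, 32, 13, DC, LHR, JFK), (CDG, 32, 13, DC, LHR, SEA), (CDG, 36, 34, DC, LHR, ATL), (CDG, 36, 34, DC, LHR, CDG), (CDG, 36, 34, DC, LHR, JFK), (CDG, 36, 34, DC, LHR, SEA), (CDG, 37, 13, DC, LHR, ATL), (CDG, 37, 13, DC, LHR, CDG), (CDG, 37, 13, DC, LHR, JFK), (CDG, 37, 13, DC, LHR, SEA), (CDG, 40, 23, DC, LHR, ATL), (CDG, 40, 23, DC, LHR, CDG), (CDG, 40, 23, DC, LHR, JFK), (CDG, 40, 23, DC, LHR, SEA), (CDG, 5, 29, DC, LHR, ATL), (CDG, 5, 29, DC, LHR, CDG), (CDG, 5, 29, DC, LHR, JFK), (CDG, 5, 29, DC, LHR, SEA)}
Projecting to hours, fno, city (18 duplicate(s) eliminated): {(24, 37, DC), (32, 13, DC), (36, 34, DC), (37, 13, DC), (40, 23, DC), (5, 29, DC)}

{(24, 37, DC), (32, 13, DC), (36, 34, DC), (37, 13, DC), (40, 23, DC), (5, 29, DC)}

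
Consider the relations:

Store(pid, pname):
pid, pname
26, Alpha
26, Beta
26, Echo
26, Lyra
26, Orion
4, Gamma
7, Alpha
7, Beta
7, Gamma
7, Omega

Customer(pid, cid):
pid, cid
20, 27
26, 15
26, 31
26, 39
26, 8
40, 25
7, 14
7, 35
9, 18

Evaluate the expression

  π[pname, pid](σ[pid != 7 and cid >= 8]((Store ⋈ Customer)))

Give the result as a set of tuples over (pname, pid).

Natural join on pid: {(26, Alpha, 15), (26, Alpha, 31), (26, Alpha, 39), (26, Alpha, 8), (26, Beta, 15), (26, Beta, 31), (26, Beta, 39), (26, Beta, 8), (26, Echo, 15), (26, Echo, 31), (26, Echo, 39), (26, Echo, 8), (26, Lyra, 15), (26, Lyra, 31), (26, Lyra, 39), (26, Lyra, 8), (26, Orion, 15), (26, Orion, 31), (26, Orion, 39), (26, Orion, 8), (7, Alpha, 14), (7, Alpha, 35), (7, Beta, 14), (7, Beta, 35), (7, Gamma, 14), (7, Gamma, 35), (7, Omega, 14), (7, Omega, 35)}
Selection pid != 7 and cid >= 8: {(26, Alpha, 15), (26, Alpha, 31), (26, Alpha, 39), (26, Alpha, 8), (26, Beta, 15), (26, Beta, 31), (26, Beta, 39), (26, Beta, 8), (26, Echo, 15), (26, Echo, 31), (26, Echo, 39), (26, Echo, 8), (26, Lyra, 15), (26, Lyra, 31), (26, Lyra, 39), (26, Lyra, 8), (26, Orion, 15), (26, Orion, 31), (26, Orion, 39), (26, Orion, 8)}
Projecting to pname, pid (15 duplicate(s) eliminated): {(Alpha, 26), (Beta, 26), (Echo, 26), (Lyra, 26), (Orion, 26)}

{(Alpha, 26), (Beta, 26), (Echo, 26), (Lyra, 26), (Orion, 26)}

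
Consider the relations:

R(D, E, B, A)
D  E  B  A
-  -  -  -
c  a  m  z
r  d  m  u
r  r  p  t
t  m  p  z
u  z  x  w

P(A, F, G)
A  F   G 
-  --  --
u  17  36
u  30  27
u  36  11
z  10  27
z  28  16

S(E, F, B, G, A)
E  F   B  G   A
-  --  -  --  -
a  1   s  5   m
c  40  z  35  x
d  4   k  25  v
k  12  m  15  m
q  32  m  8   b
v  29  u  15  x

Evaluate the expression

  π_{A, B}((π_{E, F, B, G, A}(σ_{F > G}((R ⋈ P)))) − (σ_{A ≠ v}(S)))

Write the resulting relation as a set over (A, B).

{(u, m), (z, m), (z, p)}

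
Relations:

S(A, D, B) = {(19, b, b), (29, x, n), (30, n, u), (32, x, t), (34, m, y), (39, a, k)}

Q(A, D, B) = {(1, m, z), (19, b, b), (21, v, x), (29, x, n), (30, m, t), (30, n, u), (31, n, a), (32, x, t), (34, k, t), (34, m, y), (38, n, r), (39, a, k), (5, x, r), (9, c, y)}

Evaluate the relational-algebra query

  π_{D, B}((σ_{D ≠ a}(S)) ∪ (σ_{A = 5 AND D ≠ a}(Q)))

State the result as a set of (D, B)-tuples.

Selection D ≠ a: {(19, b, b), (29, x, n), (30, n, u), (32, x, t), (34, m, y)}
Selection A = 5 AND D ≠ a: {(5, x, r)}
Taking the union: {(19, b, b), (29, x, n), (30, n, u), (32, x, t), (34, m, y), (5, x, r)}
Keep only column(s) D, B: {(b, b), (m, y), (n, u), (x, n), (x, r), (x, t)}

{(b, b), (m, y), (n, u), (x, n), (x, r), (x, t)}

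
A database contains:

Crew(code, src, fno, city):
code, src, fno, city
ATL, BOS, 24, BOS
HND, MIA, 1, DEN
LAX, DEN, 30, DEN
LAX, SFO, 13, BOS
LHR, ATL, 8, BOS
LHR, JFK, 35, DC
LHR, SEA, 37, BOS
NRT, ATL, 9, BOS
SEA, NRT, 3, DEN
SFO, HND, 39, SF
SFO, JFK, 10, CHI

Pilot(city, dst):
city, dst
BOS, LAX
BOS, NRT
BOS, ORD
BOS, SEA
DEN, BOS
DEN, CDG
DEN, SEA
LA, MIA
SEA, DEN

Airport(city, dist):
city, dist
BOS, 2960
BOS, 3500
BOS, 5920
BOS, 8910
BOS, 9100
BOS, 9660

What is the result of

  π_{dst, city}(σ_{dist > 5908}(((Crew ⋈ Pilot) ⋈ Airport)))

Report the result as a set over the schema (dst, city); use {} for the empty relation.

{(LAX, BOS), (NRT, BOS), (ORD, BOS), (SEA, BOS)}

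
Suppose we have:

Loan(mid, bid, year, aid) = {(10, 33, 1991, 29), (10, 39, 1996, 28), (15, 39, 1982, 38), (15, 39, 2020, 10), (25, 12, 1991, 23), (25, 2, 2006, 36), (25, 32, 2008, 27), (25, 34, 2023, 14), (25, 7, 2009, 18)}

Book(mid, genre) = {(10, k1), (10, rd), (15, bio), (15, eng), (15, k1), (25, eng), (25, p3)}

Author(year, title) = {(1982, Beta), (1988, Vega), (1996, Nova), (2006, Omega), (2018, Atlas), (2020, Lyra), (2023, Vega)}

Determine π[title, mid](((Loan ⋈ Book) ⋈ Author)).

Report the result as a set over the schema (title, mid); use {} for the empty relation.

Loan ⋈ Book (natural join on mid): {(10, 33, 1991, 29, k1), (10, 33, 1991, 29, rd), (10, 39, 1996, 28, k1), (10, 39, 1996, 28, rd), (15, 39, 1982, 38, bio), (15, 39, 1982, 38, eng), (15, 39, 1982, 38, k1), (15, 39, 2020, 10, bio), (15, 39, 2020, 10, eng), (15, 39, 2020, 10, k1), (25, 12, 1991, 23, eng), (25, 12, 1991, 23, p3), (25, 2, 2006, 36, eng), (25, 2, 2006, 36, p3), (25, 32, 2008, 27, eng), (25, 32, 2008, 27, p3), (25, 34, 2023, 14, eng), (25, 34, 2023, 14, p3), (25, 7, 2009, 18, eng), (25, 7, 2009, 18, p3)}
(Loan ⋈ Book) ⋈ Author (natural join on year): {(10, 39, 1996, 28, k1, Nova), (10, 39, 1996, 28, rd, Nova), (15, 39, 1982, 38, bio, Beta), (15, 39, 1982, 38, eng, Beta), (15, 39, 1982, 38, k1, Beta), (15, 39, 2020, 10, bio, Lyra), (15, 39, 2020, 10, eng, Lyra), (15, 39, 2020, 10, k1, Lyra), (25, 2, 2006, 36, eng, Omega), (25, 2, 2006, 36, p3, Omega), (25, 34, 2023, 14, eng, Vega), (25, 34, 2023, 14, p3, Vega)}
Projecting to title, mid (7 duplicate(s) eliminated): {(Beta, 15), (Lyra, 15), (Nova, 10), (Omega, 25), (Vega, 25)}

{(Beta, 15), (Lyra, 15), (Nova, 10), (Omega, 25), (Vega, 25)}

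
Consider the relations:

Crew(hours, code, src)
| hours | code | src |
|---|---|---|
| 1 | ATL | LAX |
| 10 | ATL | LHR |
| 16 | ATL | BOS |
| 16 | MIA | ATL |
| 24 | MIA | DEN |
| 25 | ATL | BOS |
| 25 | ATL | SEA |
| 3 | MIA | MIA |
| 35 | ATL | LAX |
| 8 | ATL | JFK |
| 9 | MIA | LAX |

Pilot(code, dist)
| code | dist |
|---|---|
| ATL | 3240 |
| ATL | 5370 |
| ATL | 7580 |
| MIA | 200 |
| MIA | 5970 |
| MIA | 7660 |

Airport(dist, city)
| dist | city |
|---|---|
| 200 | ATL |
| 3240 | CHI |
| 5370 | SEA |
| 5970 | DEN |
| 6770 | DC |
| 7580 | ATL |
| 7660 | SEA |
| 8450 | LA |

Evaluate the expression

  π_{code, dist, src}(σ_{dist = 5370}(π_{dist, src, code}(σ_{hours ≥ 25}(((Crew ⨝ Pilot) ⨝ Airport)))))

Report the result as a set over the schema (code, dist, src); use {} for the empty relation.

{(ATL, 5370, BOS), (ATL, 5370, LAX), (ATL, 5370, SEA)}

Natural join on code: {(1, ATL, LAX, 3240), (1, ATL, LAX, 5370), (1, ATL, LAX, 7580), (10, ATL, LHR, 3240), (10, ATL, LHR, 5370), (10, ATL, LHR, 7580), (16, ATL, BOS, 3240), (16, ATL, BOS, 5370), (16, ATL, BOS, 7580), (16, MIA, ATL, 200), (16, MIA, ATL, 5970), (16, MIA, ATL, 7660), (24, MIA, DEN, 200), (24, MIA, DEN, 5970), (24, MIA, DEN, 7660), (25, ATL, BOS, 3240), (25, ATL, BOS, 5370), (25, ATL, BOS, 7580), (25, ATL, SEA, 3240), (25, ATL, SEA, 5370), (25, ATL, SEA, 7580), (3, MIA, MIA, 200), (3, MIA, MIA, 5970), (3, MIA, MIA, 7660), (35, ATL, LAX, 3240), (35, ATL, LAX, 5370), (35, ATL, LAX, 7580), (8, ATL, JFK, 3240), (8, ATL, JFK, 5370), (8, ATL, JFK, 7580), (9, MIA, LAX, 200), (9, MIA, LAX, 5970), (9, MIA, LAX, 7660)}
Natural join on dist: {(1, ATL, LAX, 3240, CHI), (1, ATL, LAX, 5370, SEA), (1, ATL, LAX, 7580, ATL), (10, ATL, LHR, 3240, CHI), (10, ATL, LHR, 5370, SEA), (10, ATL, LHR, 7580, ATL), (16, ATL, BOS, 3240, CHI), (16, ATL, BOS, 5370, SEA), (16, ATL, BOS, 7580, ATL), (16, MIA, ATL, 200, ATL), (16, MIA, ATL, 5970, DEN), (16, MIA, ATL, 7660, SEA), (24, MIA, DEN, 200, ATL), (24, MIA, DEN, 5970, DEN), (24, MIA, DEN, 7660, SEA), (25, ATL, BOS, 3240, CHI), (25, ATL, BOS, 5370, SEA), (25, ATL, BOS, 7580, ATL), (25, ATL, SEA, 3240, CHI), (25, ATL, SEA, 5370, SEA), (25, ATL, SEA, 7580, ATL), (3, MIA, MIA, 200, ATL), (3, MIA, MIA, 5970, DEN), (3, MIA, MIA, 7660, SEA), (35, ATL, LAX, 3240, CHI), (35, ATL, LAX, 5370, SEA), (35, ATL, LAX, 7580, ATL), (8, ATL, JFK, 3240, CHI), (8, ATL, JFK, 5370, SEA), (8, ATL, JFK, 7580, ATL), (9, MIA, LAX, 200, ATL), (9, MIA, LAX, 5970, DEN), (9, MIA, LAX, 7660, SEA)}
σ[hours ≥ 25]: keep tuples satisfying hours ≥ 25 → {(25, ATL, BOS, 3240, CHI), (25, ATL, BOS, 5370, SEA), (25, ATL, BOS, 7580, ATL), (25, ATL, SEA, 3240, CHI), (25, ATL, SEA, 5370, SEA), (25, ATL, SEA, 7580, ATL), (35, ATL, LAX, 3240, CHI), (35, ATL, LAX, 5370, SEA), (35, ATL, LAX, 7580, ATL)}
Keep only column(s) dist, src, code: {(3240, BOS, ATL), (3240, LAX, ATL), (3240, SEA, ATL), (5370, BOS, ATL), (5370, LAX, ATL), (5370, SEA, ATL), (7580, BOS, ATL), (7580, LAX, ATL), (7580, SEA, ATL)}
σ[dist = 5370]: keep tuples satisfying dist = 5370 → {(5370, BOS, ATL), (5370, LAX, ATL), (5370, SEA, ATL)}
Keep only column(s) code, dist, src: {(ATL, 5370, BOS), (ATL, 5370, LAX), (ATL, 5370, SEA)}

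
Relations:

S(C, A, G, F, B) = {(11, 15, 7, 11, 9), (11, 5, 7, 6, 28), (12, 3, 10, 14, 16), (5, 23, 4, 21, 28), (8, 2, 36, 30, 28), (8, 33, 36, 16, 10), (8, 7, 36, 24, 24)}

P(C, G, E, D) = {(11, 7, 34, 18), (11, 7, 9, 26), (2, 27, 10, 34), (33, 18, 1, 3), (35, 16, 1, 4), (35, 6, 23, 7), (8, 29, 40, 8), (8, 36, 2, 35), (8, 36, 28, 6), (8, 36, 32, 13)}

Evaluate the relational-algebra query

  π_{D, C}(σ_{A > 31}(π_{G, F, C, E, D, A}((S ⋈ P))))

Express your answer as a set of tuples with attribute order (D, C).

Natural join on C, G: {(11, 15, 7, 11, 9, 34, 18), (11, 15, 7, 11, 9, 9, 26), (11, 5, 7, 6, 28, 34, 18), (11, 5, 7, 6, 28, 9, 26), (8, 2, 36, 30, 28, 2, 35), (8, 2, 36, 30, 28, 28, 6), (8, 2, 36, 30, 28, 32, 13), (8, 33, 36, 16, 10, 2, 35), (8, 33, 36, 16, 10, 28, 6), (8, 33, 36, 16, 10, 32, 13), (8, 7, 36, 24, 24, 2, 35), (8, 7, 36, 24, 24, 28, 6), (8, 7, 36, 24, 24, 32, 13)}
π[G, F, C, E, D, A]: project onto (G, F, C, E, D, A) → {(36, 16, 8, 2, 35, 33), (36, 16, 8, 28, 6, 33), (36, 16, 8, 32, 13, 33), (36, 24, 8, 2, 35, 7), (36, 24, 8, 28, 6, 7), (36, 24, 8, 32, 13, 7), (36, 30, 8, 2, 35, 2), (36, 30, 8, 28, 6, 2), (36, 30, 8, 32, 13, 2), (7, 11, 11, 34, 18, 15), (7, 11, 11, 9, 26, 15), (7, 6, 11, 34, 18, 5), (7, 6, 11, 9, 26, 5)}
Filtering on A > 31 leaves {(36, 16, 8, 2, 35, 33), (36, 16, 8, 28, 6, 33), (36, 16, 8, 32, 13, 33)}.
π[D, C]: project onto (D, C) → {(13, 8), (35, 8), (6, 8)}

{(13, 8), (35, 8), (6, 8)}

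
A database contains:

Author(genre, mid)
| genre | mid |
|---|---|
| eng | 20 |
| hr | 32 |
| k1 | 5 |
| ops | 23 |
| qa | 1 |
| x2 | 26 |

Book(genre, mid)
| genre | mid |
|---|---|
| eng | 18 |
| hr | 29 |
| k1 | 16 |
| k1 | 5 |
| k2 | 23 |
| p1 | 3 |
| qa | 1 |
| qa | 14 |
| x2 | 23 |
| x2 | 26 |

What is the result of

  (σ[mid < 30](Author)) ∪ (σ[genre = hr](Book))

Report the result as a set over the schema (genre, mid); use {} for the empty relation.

{(eng, 20), (hr, 29), (k1, 5), (ops, 23), (qa, 1), (x2, 26)}

Filtering on mid < 30 leaves {(eng, 20), (k1, 5), (ops, 23), (qa, 1), (x2, 26)}.
Filtering on genre = hr leaves {(hr, 29)}.
Taking the union: {(eng, 20), (hr, 29), (k1, 5), (ops, 23), (qa, 1), (x2, 26)}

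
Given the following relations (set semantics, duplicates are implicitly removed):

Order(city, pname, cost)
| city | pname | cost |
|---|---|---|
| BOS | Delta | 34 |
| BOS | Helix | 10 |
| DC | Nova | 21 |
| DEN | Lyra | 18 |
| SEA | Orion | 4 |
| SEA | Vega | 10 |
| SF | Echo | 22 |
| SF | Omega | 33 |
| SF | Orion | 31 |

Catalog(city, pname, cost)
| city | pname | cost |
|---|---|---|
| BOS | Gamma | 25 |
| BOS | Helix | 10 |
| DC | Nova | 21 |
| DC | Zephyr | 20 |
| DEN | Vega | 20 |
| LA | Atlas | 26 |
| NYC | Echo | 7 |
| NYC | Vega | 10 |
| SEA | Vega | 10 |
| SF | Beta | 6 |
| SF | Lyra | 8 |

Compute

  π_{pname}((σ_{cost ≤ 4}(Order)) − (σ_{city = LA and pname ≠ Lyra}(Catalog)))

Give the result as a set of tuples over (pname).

Apply σ_{cost ≤ 4}; surviving tuples: {(SEA, Orion, 4)}
Apply σ_{city = LA and pname ≠ Lyra}; surviving tuples: {(LA, Atlas, 26)}
Taking the difference: {(SEA, Orion, 4)}
π[pname]: project onto (pname) → {Orion}

{Orion}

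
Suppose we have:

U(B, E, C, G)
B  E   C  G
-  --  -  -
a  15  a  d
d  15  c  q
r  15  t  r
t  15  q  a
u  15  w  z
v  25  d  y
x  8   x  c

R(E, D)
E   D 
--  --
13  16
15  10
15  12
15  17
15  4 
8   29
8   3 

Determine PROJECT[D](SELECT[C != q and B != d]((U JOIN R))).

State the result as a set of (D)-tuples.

Natural join on E: {(a, 15, a, d, 10), (a, 15, a, d, 12), (a, 15, a, d, 17), (a, 15, a, d, 4), (d, 15, c, q, 10), (d, 15, c, q, 12), (d, 15, c, q, 17), (d, 15, c, q, 4), (r, 15, t, r, 10), (r, 15, t, r, 12), (r, 15, t, r, 17), (r, 15, t, r, 4), (t, 15, q, a, 10), (t, 15, q, a, 12), (t, 15, q, a, 17), (t, 15, q, a, 4), (u, 15, w, z, 10), (u, 15, w, z, 12), (u, 15, w, z, 17), (u, 15, w, z, 4), (x, 8, x, c, 29), (x, 8, x, c, 3)}
σ[C != q and B != d]: keep tuples satisfying C != q and B != d → {(a, 15, a, d, 10), (a, 15, a, d, 12), (a, 15, a, d, 17), (a, 15, a, d, 4), (r, 15, t, r, 10), (r, 15, t, r, 12), (r, 15, t, r, 17), (r, 15, t, r, 4), (u, 15, w, z, 10), (u, 15, w, z, 12), (u, 15, w, z, 17), (u, 15, w, z, 4), (x, 8, x, c, 29), (x, 8, x, c, 3)}
π[D]: project onto (D) (8 duplicate(s) eliminated) → {10, 12, 17, 29, 3, 4}

{10, 12, 17, 29, 3, 4}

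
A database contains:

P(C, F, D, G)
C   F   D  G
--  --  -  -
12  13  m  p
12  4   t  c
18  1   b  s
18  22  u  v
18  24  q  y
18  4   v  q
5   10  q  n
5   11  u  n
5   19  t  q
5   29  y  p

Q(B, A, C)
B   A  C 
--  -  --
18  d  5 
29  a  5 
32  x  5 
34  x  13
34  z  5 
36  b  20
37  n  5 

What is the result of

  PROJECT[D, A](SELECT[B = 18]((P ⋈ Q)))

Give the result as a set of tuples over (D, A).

P ⋈ Q (natural join on C): {(5, 10, q, n, 18, d), (5, 10, q, n, 29, a), (5, 10, q, n, 32, x), (5, 10, q, n, 34, z), (5, 10, q, n, 37, n), (5, 11, u, n, 18, d), (5, 11, u, n, 29, a), (5, 11, u, n, 32, x), (5, 11, u, n, 34, z), (5, 11, u, n, 37, n), (5, 19, t, q, 18, d), (5, 19, t, q, 29, a), (5, 19, t, q, 32, x), (5, 19, t, q, 34, z), (5, 19, t, q, 37, n), (5, 29, y, p, 18, d), (5, 29, y, p, 29, a), (5, 29, y, p, 32, x), (5, 29, y, p, 34, z), (5, 29, y, p, 37, n)}
Filtering on B = 18 leaves {(5, 10, q, n, 18, d), (5, 11, u, n, 18, d), (5, 19, t, q, 18, d), (5, 29, y, p, 18, d)}.
Projecting to D, A: {(q, d), (t, d), (u, d), (y, d)}

{(q, d), (t, d), (u, d), (y, d)}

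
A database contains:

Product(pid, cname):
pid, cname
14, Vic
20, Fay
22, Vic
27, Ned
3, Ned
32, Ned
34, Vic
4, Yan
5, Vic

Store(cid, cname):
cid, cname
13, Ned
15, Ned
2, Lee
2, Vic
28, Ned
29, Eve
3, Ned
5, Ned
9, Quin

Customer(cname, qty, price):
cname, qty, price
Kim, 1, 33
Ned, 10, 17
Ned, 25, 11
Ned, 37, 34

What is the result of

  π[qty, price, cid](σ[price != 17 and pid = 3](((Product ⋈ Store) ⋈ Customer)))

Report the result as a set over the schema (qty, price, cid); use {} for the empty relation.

Joining Product and Store on cname yields {(14, Vic, 2), (22, Vic, 2), (27, Ned, 13), (27, Ned, 15), (27, Ned, 28), (27, Ned, 3), (27, Ned, 5), (3, Ned, 13), (3, Ned, 15), (3, Ned, 28), (3, Ned, 3), (3, Ned, 5), (32, Ned, 13), (32, Ned, 15), (32, Ned, 28), (32, Ned, 3), (32, Ned, 5), (34, Vic, 2), (5, Vic, 2)}.
Joining (Product ⋈ Store) and Customer on cname yields {(27, Ned, 13, 10, 17), (27, Ned, 13, 25, 11), (27, Ned, 13, 37, 34), (27, Ned, 15, 10, 17), (27, Ned, 15, 25, 11), (27, Ned, 15, 37, 34), (27, Ned, 28, 10, 17), (27, Ned, 28, 25, 11), (27, Ned, 28, 37, 34), (27, Ned, 3, 10, 17), (27, Ned, 3, 25, 11), (27, Ned, 3, 37, 34), (27, Ned, 5, 10, 17), (27, Ned, 5, 25, 11), (27, Ned, 5, 37, 34), (3, Ned, 13, 10, 17), (3, Ned, 13, 25, 11), (3, Ned, 13, 37, 34), (3, Ned, 15, 10, 17), (3, Ned, 15, 25, 11), (3, Ned, 15, 37, 34), (3, Ned, 28, 10, 17), (3, Ned, 28, 25, 11), (3, Ned, 28, 37, 34), (3, Ned, 3, 10, 17), (3, Ned, 3, 25, 11), (3, Ned, 3, 37, 34), (3, Ned, 5, 10, 17), (3, Ned, 5, 25, 11), (3, Ned, 5, 37, 34), (32, Ned, 13, 10, 17), (32, Ned, 13, 25, 11), (32, Ned, 13, 37, 34), (32, Ned, 15, 10, 17), (32, Ned, 15, 25, 11), (32, Ned, 15, 37, 34), (32, Ned, 28, 10, 17), (32, Ned, 28, 25, 11), (32, Ned, 28, 37, 34), (32, Ned, 3, 10, 17), (32, Ned, 3, 25, 11), (32, Ned, 3, 37, 34), (32, Ned, 5, 10, 17), (32, Ned, 5, 25, 11), (32, Ned, 5, 37, 34)}.
Filtering on price != 17 and pid = 3 leaves {(3, Ned, 13, 25, 11), (3, Ned, 13, 37, 34), (3, Ned, 15, 25, 11), (3, Ned, 15, 37, 34), (3, Ned, 28, 25, 11), (3, Ned, 28, 37, 34), (3, Ned, 3, 25, 11), (3, Ned, 3, 37, 34), (3, Ned, 5, 25, 11), (3, Ned, 5, 37, 34)}.
π[qty, price, cid]: project onto (qty, price, cid) → {(25, 11, 13), (25, 11, 15), (25, 11, 28), (25, 11, 3), (25, 11, 5), (37, 34, 13), (37, 34, 15), (37, 34, 28), (37, 34, 3), (37, 34, 5)}

{(25, 11, 13), (25, 11, 15), (25, 11, 28), (25, 11, 3), (25, 11, 5), (37, 34, 13), (37, 34, 15), (37, 34, 28), (37, 34, 3), (37, 34, 5)}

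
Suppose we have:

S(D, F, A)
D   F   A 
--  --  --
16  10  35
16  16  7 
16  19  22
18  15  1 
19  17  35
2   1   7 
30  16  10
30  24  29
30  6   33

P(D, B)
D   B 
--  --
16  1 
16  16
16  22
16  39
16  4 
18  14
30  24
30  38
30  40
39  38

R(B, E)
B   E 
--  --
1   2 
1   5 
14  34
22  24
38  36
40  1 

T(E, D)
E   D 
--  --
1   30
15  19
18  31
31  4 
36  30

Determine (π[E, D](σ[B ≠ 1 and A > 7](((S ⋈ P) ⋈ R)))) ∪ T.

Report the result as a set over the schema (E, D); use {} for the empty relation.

{(1, 30), (15, 19), (18, 31), (24, 16), (31, 4), (36, 30)}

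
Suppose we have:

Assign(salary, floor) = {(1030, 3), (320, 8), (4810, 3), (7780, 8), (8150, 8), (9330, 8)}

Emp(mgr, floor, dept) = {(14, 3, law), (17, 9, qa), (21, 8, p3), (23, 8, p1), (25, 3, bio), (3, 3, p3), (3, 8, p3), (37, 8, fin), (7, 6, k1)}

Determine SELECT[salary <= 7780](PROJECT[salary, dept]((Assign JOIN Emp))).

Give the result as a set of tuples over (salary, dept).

Joining Assign and Emp on floor yields {(1030, 3, 14, law), (1030, 3, 25, bio), (1030, 3, 3, p3), (320, 8, 21, p3), (320, 8, 23, p1), (320, 8, 3, p3), (320, 8, 37, fin), (4810, 3, 14, law), (4810, 3, 25, bio), (4810, 3, 3, p3), (7780, 8, 21, p3), (7780, 8, 23, p1), (7780, 8, 3, p3), (7780, 8, 37, fin), (8150, 8, 21, p3), (8150, 8, 23, p1), (8150, 8, 3, p3), (8150, 8, 37, fin), (9330, 8, 21, p3), (9330, 8, 23, p1), (9330, 8, 3, p3), (9330, 8, 37, fin)}.
Projecting to salary, dept (4 duplicate(s) eliminated): {(1030, bio), (1030, law), (1030, p3), (320, fin), (320, p1), (320, p3), (4810, bio), (4810, law), (4810, p3), (7780, fin), (7780, p1), (7780, p3), (8150, fin), (8150, p1), (8150, p3), (9330, fin), (9330, p1), (9330, p3)}
Apply σ_{salary <= 7780}; surviving tuples: {(1030, bio), (1030, law), (1030, p3), (320, fin), (320, p1), (320, p3), (4810, bio), (4810, law), (4810, p3), (7780, fin), (7780, p1), (7780, p3)}

{(1030, bio), (1030, law), (1030, p3), (320, fin), (320, p1), (320, p3), (4810, bio), (4810, law), (4810, p3), (7780, fin), (7780, p1), (7780, p3)}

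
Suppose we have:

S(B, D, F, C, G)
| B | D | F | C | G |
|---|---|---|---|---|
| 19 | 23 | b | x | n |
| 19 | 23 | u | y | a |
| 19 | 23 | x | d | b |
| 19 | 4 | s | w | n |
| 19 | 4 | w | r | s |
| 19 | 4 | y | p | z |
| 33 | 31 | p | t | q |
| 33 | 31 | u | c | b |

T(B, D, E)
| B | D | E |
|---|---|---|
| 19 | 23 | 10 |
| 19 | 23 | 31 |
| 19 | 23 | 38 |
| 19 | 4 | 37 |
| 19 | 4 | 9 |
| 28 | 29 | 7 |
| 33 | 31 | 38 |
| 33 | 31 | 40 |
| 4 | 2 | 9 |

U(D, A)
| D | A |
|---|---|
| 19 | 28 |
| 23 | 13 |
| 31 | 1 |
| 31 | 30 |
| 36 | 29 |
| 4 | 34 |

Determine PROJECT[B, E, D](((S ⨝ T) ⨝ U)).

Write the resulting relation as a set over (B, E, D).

{(19, 10, 23), (19, 31, 23), (19, 37, 4), (19, 38, 23), (19, 9, 4), (33, 38, 31), (33, 40, 31)}

Joining S and T on B, D yields {(19, 23, b, x, n, 10), (19, 23, b, x, n, 31), (19, 23, b, x, n, 38), (19, 23, u, y, a, 10), (19, 23, u, y, a, 31), (19, 23, u, y, a, 38), (19, 23, x, d, b, 10), (19, 23, x, d, b, 31), (19, 23, x, d, b, 38), (19, 4, s, w, n, 37), (19, 4, s, w, n, 9), (19, 4, w, r, s, 37), (19, 4, w, r, s, 9), (19, 4, y, p, z, 37), (19, 4, y, p, z, 9), (33, 31, p, t, q, 38), (33, 31, p, t, q, 40), (33, 31, u, c, b, 38), (33, 31, u, c, b, 40)}.
Joining (S ⨝ T) and U on D yields {(19, 23, b, x, n, 10, 13), (19, 23, b, x, n, 31, 13), (19, 23, b, x, n, 38, 13), (19, 23, u, y, a, 10, 13), (19, 23, u, y, a, 31, 13), (19, 23, u, y, a, 38, 13), (19, 23, x, d, b, 10, 13), (19, 23, x, d, b, 31, 13), (19, 23, x, d, b, 38, 13), (19, 4, s, w, n, 37, 34), (19, 4, s, w, n, 9, 34), (19, 4, w, r, s, 37, 34), (19, 4, w, r, s, 9, 34), (19, 4, y, p, z, 37, 34), (19, 4, y, p, z, 9, 34), (33, 31, p, t, q, 38, 1), (33, 31, p, t, q, 38, 30), (33, 31, p, t, q, 40, 1), (33, 31, p, t, q, 40, 30), (33, 31, u, c, b, 38, 1), (33, 31, u, c, b, 38, 30), (33, 31, u, c, b, 40, 1), (33, 31, u, c, b, 40, 30)}.
Projecting to B, E, D (16 duplicate(s) eliminated): {(19, 10, 23), (19, 31, 23), (19, 37, 4), (19, 38, 23), (19, 9, 4), (33, 38, 31), (33, 40, 31)}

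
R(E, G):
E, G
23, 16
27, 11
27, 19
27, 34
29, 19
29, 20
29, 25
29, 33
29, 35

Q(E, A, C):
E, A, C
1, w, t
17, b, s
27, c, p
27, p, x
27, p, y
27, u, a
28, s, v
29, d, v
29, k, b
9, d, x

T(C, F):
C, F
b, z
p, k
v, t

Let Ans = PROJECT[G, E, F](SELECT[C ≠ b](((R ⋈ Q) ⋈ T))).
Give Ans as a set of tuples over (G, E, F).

Natural join on E: {(27, 11, c, p), (27, 11, p, x), (27, 11, p, y), (27, 11, u, a), (27, 19, c, p), (27, 19, p, x), (27, 19, p, y), (27, 19, u, a), (27, 34, c, p), (27, 34, p, x), (27, 34, p, y), (27, 34, u, a), (29, 19, d, v), (29, 19, k, b), (29, 20, d, v), (29, 20, k, b), (29, 25, d, v), (29, 25, k, b), (29, 33, d, v), (29, 33, k, b), (29, 35, d, v), (29, 35, k, b)}
Natural join on C: {(27, 11, c, p, k), (27, 19, c, p, k), (27, 34, c, p, k), (29, 19, d, v, t), (29, 19, k, b, z), (29, 20, d, v, t), (29, 20, k, b, z), (29, 25, d, v, t), (29, 25, k, b, z), (29, 33, d, v, t), (29, 33, k, b, z), (29, 35, d, v, t), (29, 35, k, b, z)}
Filtering on C ≠ b leaves {(27, 11, c, p, k), (27, 19, c, p, k), (27, 34, c, p, k), (29, 19, d, v, t), (29, 20, d, v, t), (29, 25, d, v, t), (29, 33, d, v, t), (29, 35, d, v, t)}.
Keep only column(s) G, E, F: {(11, 27, k), (19, 27, k), (19, 29, t), (20, 29, t), (25, 29, t), (33, 29, t), (34, 27, k), (35, 29, t)}

{(11, 27, k), (19, 27, k), (19, 29, t), (20, 29, t), (25, 29, t), (33, 29, t), (34, 27, k), (35, 29, t)}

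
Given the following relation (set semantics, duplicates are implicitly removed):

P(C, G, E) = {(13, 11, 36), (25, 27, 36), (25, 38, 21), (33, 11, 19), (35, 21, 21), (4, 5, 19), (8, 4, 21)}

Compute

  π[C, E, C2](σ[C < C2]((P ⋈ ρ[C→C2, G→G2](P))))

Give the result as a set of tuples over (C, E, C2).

{(13, 36, 25), (25, 21, 35), (4, 19, 33), (8, 21, 25), (8, 21, 35)}

ρ[C→C2, G→G2]: schema becomes (C2, G2, E); tuples unchanged.
Natural join on E: {(13, 11, 36, 13, 11), (13, 11, 36, 25, 27), (25, 27, 36, 13, 11), (25, 27, 36, 25, 27), (25, 38, 21, 25, 38), (25, 38, 21, 35, 21), (25, 38, 21, 8, 4), (33, 11, 19, 33, 11), (33, 11, 19, 4, 5), (35, 21, 21, 25, 38), (35, 21, 21, 35, 21), (35, 21, 21, 8, 4), (4, 5, 19, 33, 11), (4, 5, 19, 4, 5), (8, 4, 21, 25, 38), (8, 4, 21, 35, 21), (8, 4, 21, 8, 4)}
σ[C < C2]: keep tuples satisfying C < C2 → {(13, 11, 36, 25, 27), (25, 38, 21, 35, 21), (4, 5, 19, 33, 11), (8, 4, 21, 25, 38), (8, 4, 21, 35, 21)}
π_{C, E, C2} gives {(13, 36, 25), (25, 21, 35), (4, 19, 33), (8, 21, 25), (8, 21, 35)}.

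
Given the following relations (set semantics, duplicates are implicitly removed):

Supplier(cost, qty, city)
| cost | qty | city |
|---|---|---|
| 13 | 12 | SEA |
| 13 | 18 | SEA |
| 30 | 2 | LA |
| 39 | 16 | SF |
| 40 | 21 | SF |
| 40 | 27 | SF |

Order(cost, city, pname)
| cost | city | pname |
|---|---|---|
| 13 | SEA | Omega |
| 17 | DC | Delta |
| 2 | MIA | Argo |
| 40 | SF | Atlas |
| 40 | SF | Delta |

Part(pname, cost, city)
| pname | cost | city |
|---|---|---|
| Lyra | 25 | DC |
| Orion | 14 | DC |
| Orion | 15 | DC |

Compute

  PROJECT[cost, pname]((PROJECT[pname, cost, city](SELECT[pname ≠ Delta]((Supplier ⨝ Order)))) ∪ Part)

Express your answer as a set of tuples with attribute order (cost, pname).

{(13, Omega), (14, Orion), (15, Orion), (25, Lyra), (40, Atlas)}

Natural join on cost, city: {(13, 12, SEA, Omega), (13, 18, SEA, Omega), (40, 21, SF, Atlas), (40, 21, SF, Delta), (40, 27, SF, Atlas), (40, 27, SF, Delta)}
Apply σ_{pname ≠ Delta}; surviving tuples: {(13, 12, SEA, Omega), (13, 18, SEA, Omega), (40, 21, SF, Atlas), (40, 27, SF, Atlas)}
π[pname, cost, city]: project onto (pname, cost, city) (2 duplicate(s) eliminated) → {(Atlas, 40, SF), (Omega, 13, SEA)}
Taking the union: {(Atlas, 40, SF), (Lyra, 25, DC), (Omega, 13, SEA), (Orion, 14, DC), (Orion, 15, DC)}
π[cost, pname]: project onto (cost, pname) → {(13, Omega), (14, Orion), (15, Orion), (25, Lyra), (40, Atlas)}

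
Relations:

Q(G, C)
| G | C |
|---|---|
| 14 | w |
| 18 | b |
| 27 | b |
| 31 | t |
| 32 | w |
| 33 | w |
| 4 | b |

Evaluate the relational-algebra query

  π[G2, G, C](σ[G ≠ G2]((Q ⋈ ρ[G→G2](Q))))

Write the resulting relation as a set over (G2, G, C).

{(14, 32, w), (14, 33, w), (18, 27, b), (18, 4, b), (27, 18, b), (27, 4, b), (32, 14, w), (32, 33, w), (33, 14, w), (33, 32, w), (4, 18, b), (4, 27, b)}

ρ[G→G2]: schema becomes (G2, C); tuples unchanged.
Natural join on C: {(14, w, 14), (14, w, 32), (14, w, 33), (18, b, 18), (18, b, 27), (18, b, 4), (27, b, 18), (27, b, 27), (27, b, 4), (31, t, 31), (32, w, 14), (32, w, 32), (32, w, 33), (33, w, 14), (33, w, 32), (33, w, 33), (4, b, 18), (4, b, 27), (4, b, 4)}
Apply σ_{G ≠ G2}; surviving tuples: {(14, w, 32), (14, w, 33), (18, b, 27), (18, b, 4), (27, b, 18), (27, b, 4), (32, w, 14), (32, w, 33), (33, w, 14), (33, w, 32), (4, b, 18), (4, b, 27)}
π_{G2, G, C} gives {(14, 32, w), (14, 33, w), (18, 27, b), (18, 4, b), (27, 18, b), (27, 4, b), (32, 14, w), (32, 33, w), (33, 14, w), (33, 32, w), (4, 18, b), (4, 27, b)}.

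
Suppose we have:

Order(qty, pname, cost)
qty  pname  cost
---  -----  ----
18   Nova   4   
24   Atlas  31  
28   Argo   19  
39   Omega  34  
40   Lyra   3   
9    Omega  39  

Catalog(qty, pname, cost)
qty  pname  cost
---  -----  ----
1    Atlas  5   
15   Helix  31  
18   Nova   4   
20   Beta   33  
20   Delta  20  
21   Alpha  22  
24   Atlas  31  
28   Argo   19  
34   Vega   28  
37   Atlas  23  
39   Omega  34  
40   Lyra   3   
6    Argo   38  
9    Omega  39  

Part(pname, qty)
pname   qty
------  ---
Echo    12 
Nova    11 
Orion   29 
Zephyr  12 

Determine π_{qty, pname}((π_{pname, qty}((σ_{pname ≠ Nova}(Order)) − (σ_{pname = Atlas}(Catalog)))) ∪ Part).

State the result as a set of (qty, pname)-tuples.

Apply σ_{pname ≠ Nova}; surviving tuples: {(24, Atlas, 31), (28, Argo, 19), (39, Omega, 34), (40, Lyra, 3), (9, Omega, 39)}
Apply σ_{pname = Atlas}; surviving tuples: {(1, Atlas, 5), (24, Atlas, 31), (37, Atlas, 23)}
Taking the difference: {(28, Argo, 19), (39, Omega, 34), (40, Lyra, 3), (9, Omega, 39)}
π_{pname, qty} gives {(Argo, 28), (Lyra, 40), (Omega, 39), (Omega, 9)}.
Taking the union: {(Argo, 28), (Echo, 12), (Lyra, 40), (Nova, 11), (Omega, 39), (Omega, 9), (Orion, 29), (Zephyr, 12)}
π_{qty, pname} gives {(11, Nova), (12, Echo), (12, Zephyr), (28, Argo), (29, Orion), (39, Omega), (40, Lyra), (9, Omega)}.

{(11, Nova), (12, Echo), (12, Zephyr), (28, Argo), (29, Orion), (39, Omega), (40, Lyra), (9, Omega)}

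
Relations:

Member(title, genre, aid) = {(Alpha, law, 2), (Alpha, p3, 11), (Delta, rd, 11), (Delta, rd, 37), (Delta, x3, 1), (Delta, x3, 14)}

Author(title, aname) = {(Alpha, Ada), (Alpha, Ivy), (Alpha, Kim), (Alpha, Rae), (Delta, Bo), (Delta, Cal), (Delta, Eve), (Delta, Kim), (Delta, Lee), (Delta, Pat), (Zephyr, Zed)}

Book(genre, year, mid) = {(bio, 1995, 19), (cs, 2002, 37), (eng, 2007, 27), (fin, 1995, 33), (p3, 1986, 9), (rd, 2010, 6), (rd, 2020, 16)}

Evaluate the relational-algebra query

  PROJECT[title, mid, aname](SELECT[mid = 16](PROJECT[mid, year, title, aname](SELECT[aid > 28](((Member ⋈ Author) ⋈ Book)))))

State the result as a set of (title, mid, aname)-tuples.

Joining Member and Author on title yields {(Alpha, law, 2, Ada), (Alpha, law, 2, Ivy), (Alpha, law, 2, Kim), (Alpha, law, 2, Rae), (Alpha, p3, 11, Ada), (Alpha, p3, 11, Ivy), (Alpha, p3, 11, Kim), (Alpha, p3, 11, Rae), (Delta, rd, 11, Bo), (Delta, rd, 11, Cal), (Delta, rd, 11, Eve), (Delta, rd, 11, Kim), (Delta, rd, 11, Lee), (Delta, rd, 11, Pat), (Delta, rd, 37, Bo), (Delta, rd, 37, Cal), (Delta, rd, 37, Eve), (Delta, rd, 37, Kim), (Delta, rd, 37, Lee), (Delta, rd, 37, Pat), (Delta, x3, 1, Bo), (Delta, x3, 1, Cal), (Delta, x3, 1, Eve), (Delta, x3, 1, Kim), (Delta, x3, 1, Lee), (Delta, x3, 1, Pat), (Delta, x3, 14, Bo), (Delta, x3, 14, Cal), (Delta, x3, 14, Eve), (Delta, x3, 14, Kim), (Delta, x3, 14, Lee), (Delta, x3, 14, Pat)}.
Joining (Member ⋈ Author) and Book on genre yields {(Alpha, p3, 11, Ada, 1986, 9), (Alpha, p3, 11, Ivy, 1986, 9), (Alpha, p3, 11, Kim, 1986, 9), (Alpha, p3, 11, Rae, 1986, 9), (Delta, rd, 11, Bo, 2010, 6), (Delta, rd, 11, Bo, 2020, 16), (Delta, rd, 11, Cal, 2010, 6), (Delta, rd, 11, Cal, 2020, 16), (Delta, rd, 11, Eve, 2010, 6), (Delta, rd, 11, Eve, 2020, 16), (Delta, rd, 11, Kim, 2010, 6), (Delta, rd, 11, Kim, 2020, 16), (Delta, rd, 11, Lee, 2010, 6), (Delta, rd, 11, Lee, 2020, 16), (Delta, rd, 11, Pat, 2010, 6), (Delta, rd, 11, Pat, 2020, 16), (Delta, rd, 37, Bo, 2010, 6), (Delta, rd, 37, Bo, 2020, 16), (Delta, rd, 37, Cal, 2010, 6), (Delta, rd, 37, Cal, 2020, 16), (Delta, rd, 37, Eve, 2010, 6), (Delta, rd, 37, Eve, 2020, 16), (Delta, rd, 37, Kim, 2010, 6), (Delta, rd, 37, Kim, 2020, 16), (Delta, rd, 37, Lee, 2010, 6), (Delta, rd, 37, Lee, 2020, 16), (Delta, rd, 37, Pat, 2010, 6), (Delta, rd, 37, Pat, 2020, 16)}.
Selection aid > 28: {(Delta, rd, 37, Bo, 2010, 6), (Delta, rd, 37, Bo, 2020, 16), (Delta, rd, 37, Cal, 2010, 6), (Delta, rd, 37, Cal, 2020, 16), (Delta, rd, 37, Eve, 2010, 6), (Delta, rd, 37, Eve, 2020, 16), (Delta, rd, 37, Kim, 2010, 6), (Delta, rd, 37, Kim, 2020, 16), (Delta, rd, 37, Lee, 2010, 6), (Delta, rd, 37, Lee, 2020, 16), (Delta, rd, 37, Pat, 2010, 6), (Delta, rd, 37, Pat, 2020, 16)}
Keep only column(s) mid, year, title, aname: {(16, 2020, Delta, Bo), (16, 2020, Delta, Cal), (16, 2020, Delta, Eve), (16, 2020, Delta, Kim), (16, 2020, Delta, Lee), (16, 2020, Delta, Pat), (6, 2010, Delta, Bo), (6, 2010, Delta, Cal), (6, 2010, Delta, Eve), (6, 2010, Delta, Kim), (6, 2010, Delta, Lee), (6, 2010, Delta, Pat)}
Selection mid = 16: {(16, 2020, Delta, Bo), (16, 2020, Delta, Cal), (16, 2020, Delta, Eve), (16, 2020, Delta, Kim), (16, 2020, Delta, Lee), (16, 2020, Delta, Pat)}
Keep only column(s) title, mid, aname: {(Delta, 16, Bo), (Delta, 16, Cal), (Delta, 16, Eve), (Delta, 16, Kim), (Delta, 16, Lee), (Delta, 16, Pat)}

{(Delta, 16, Bo), (Delta, 16, Cal), (Delta, 16, Eve), (Delta, 16, Kim), (Delta, 16, Lee), (Delta, 16, Pat)}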